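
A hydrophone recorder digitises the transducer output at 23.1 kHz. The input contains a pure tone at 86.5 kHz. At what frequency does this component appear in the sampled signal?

86.5 kHz mod fs = 17.2 kHz.
17.2 kHz > fs/2 = 11.55 kHz, folds to fs − 17.2 kHz = 5.9 kHz.

5.9 kHz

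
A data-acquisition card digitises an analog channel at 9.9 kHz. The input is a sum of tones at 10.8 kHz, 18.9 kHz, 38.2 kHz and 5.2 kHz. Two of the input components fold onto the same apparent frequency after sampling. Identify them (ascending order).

fs/2 = 4.95 kHz.
10.8 kHz mod fs = 0.9 kHz.
0.9 kHz ≤ fs/2 = 4.95 kHz, appears at 0.9 kHz.
18.9 kHz mod fs = 9 kHz.
9 kHz > fs/2 = 4.95 kHz, folds to fs − 9 kHz = 0.9 kHz.
38.2 kHz mod fs = 8.5 kHz.
8.5 kHz > fs/2 = 4.95 kHz, folds to fs − 8.5 kHz = 1.4 kHz.
5.2 kHz > fs/2 = 4.95 kHz, folds to fs − 5.2 kHz = 4.7 kHz.
10.8 kHz and 18.9 kHz both map to 0.9 kHz.

10.8 kHz, 18.9 kHz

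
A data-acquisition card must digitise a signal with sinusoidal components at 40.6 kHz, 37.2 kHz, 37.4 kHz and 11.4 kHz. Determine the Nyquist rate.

81.2 kHz

Highest-frequency component: 40.6 kHz.
Nyquist rate = 2 × 40.6 kHz = 81.2 kHz.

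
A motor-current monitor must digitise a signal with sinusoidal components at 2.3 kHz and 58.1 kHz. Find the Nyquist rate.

116.2 kHz

Highest-frequency component: 58.1 kHz.
Nyquist rate = 2 × 58.1 kHz = 116.2 kHz.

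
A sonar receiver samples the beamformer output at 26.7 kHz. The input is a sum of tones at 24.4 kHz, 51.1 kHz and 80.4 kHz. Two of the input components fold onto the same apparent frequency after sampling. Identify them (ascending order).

24.4 kHz, 51.1 kHz

fs/2 = 13.35 kHz.
24.4 kHz > fs/2 = 13.35 kHz, folds to fs − 24.4 kHz = 2.3 kHz.
51.1 kHz mod fs = 24.4 kHz.
24.4 kHz > fs/2 = 13.35 kHz, folds to fs − 24.4 kHz = 2.3 kHz.
80.4 kHz mod fs = 0.3 kHz.
0.3 kHz ≤ fs/2 = 13.35 kHz, appears at 0.3 kHz.
24.4 kHz and 51.1 kHz both map to 2.3 kHz.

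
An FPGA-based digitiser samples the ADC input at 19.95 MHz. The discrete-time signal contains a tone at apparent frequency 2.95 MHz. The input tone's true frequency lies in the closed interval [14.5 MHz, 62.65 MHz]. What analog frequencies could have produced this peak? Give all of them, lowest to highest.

Frequencies that alias to 2.95 MHz are k·fs ± 2.95 MHz for integer k ≥ 0.
k=0: 2.95 MHz.
k=1: 17 MHz, 22.9 MHz.
k=2: 36.95 MHz, 42.85 MHz.
k=3: 56.9 MHz, 62.8 MHz.
k=4: 76.85 MHz, 82.75 MHz.
Within [14.5 MHz, 62.65 MHz]: 17 MHz, 22.9 MHz, 36.95 MHz, 42.85 MHz, 56.9 MHz.

17 MHz, 22.9 MHz, 36.95 MHz, 42.85 MHz, 56.9 MHz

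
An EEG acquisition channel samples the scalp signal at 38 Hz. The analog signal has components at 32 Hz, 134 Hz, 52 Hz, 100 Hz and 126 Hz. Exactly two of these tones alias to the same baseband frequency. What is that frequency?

fs/2 = 19 Hz.
32 Hz > fs/2 = 19 Hz, folds to fs − 32 Hz = 6 Hz.
134 Hz mod fs = 20 Hz.
20 Hz > fs/2 = 19 Hz, folds to fs − 20 Hz = 18 Hz.
52 Hz mod fs = 14 Hz.
14 Hz ≤ fs/2 = 19 Hz, appears at 14 Hz.
100 Hz mod fs = 24 Hz.
24 Hz > fs/2 = 19 Hz, folds to fs − 24 Hz = 14 Hz.
126 Hz mod fs = 12 Hz.
12 Hz ≤ fs/2 = 19 Hz, appears at 12 Hz.
52 Hz and 100 Hz both map to 14 Hz.

14 Hz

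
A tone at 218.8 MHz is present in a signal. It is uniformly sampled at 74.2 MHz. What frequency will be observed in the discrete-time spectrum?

3.8 MHz

218.8 MHz mod fs = 70.4 MHz.
70.4 MHz > fs/2 = 37.1 MHz, folds to fs − 70.4 MHz = 3.8 MHz.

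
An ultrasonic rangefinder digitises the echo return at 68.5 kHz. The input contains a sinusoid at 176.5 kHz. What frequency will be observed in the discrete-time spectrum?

29 kHz

176.5 kHz mod fs = 39.5 kHz.
39.5 kHz > fs/2 = 34.25 kHz, folds to fs − 39.5 kHz = 29 kHz.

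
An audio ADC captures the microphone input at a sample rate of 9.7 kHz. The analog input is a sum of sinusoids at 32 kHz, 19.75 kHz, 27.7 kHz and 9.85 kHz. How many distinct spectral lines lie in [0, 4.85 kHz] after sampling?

fs/2 = 4.85 kHz.
32 kHz mod fs = 2.9 kHz.
2.9 kHz ≤ fs/2 = 4.85 kHz, appears at 2.9 kHz.
19.75 kHz mod fs = 0.35 kHz.
0.35 kHz ≤ fs/2 = 4.85 kHz, appears at 0.35 kHz.
27.7 kHz mod fs = 8.3 kHz.
8.3 kHz > fs/2 = 4.85 kHz, folds to fs − 8.3 kHz = 1.4 kHz.
9.85 kHz mod fs = 0.15 kHz.
0.15 kHz ≤ fs/2 = 4.85 kHz, appears at 0.15 kHz.
Distinct values: {0.15 kHz, 0.35 kHz, 1.4 kHz, 2.9 kHz} → 4.

4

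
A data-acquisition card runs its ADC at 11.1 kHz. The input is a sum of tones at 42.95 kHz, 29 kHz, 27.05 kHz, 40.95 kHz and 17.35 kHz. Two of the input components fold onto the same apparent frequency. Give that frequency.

4.85 kHz

fs/2 = 5.55 kHz.
42.95 kHz mod fs = 9.65 kHz.
9.65 kHz > fs/2 = 5.55 kHz, folds to fs − 9.65 kHz = 1.45 kHz.
29 kHz mod fs = 6.8 kHz.
6.8 kHz > fs/2 = 5.55 kHz, folds to fs − 6.8 kHz = 4.3 kHz.
27.05 kHz mod fs = 4.85 kHz.
4.85 kHz ≤ fs/2 = 5.55 kHz, appears at 4.85 kHz.
40.95 kHz mod fs = 7.65 kHz.
7.65 kHz > fs/2 = 5.55 kHz, folds to fs − 7.65 kHz = 3.45 kHz.
17.35 kHz mod fs = 6.25 kHz.
6.25 kHz > fs/2 = 5.55 kHz, folds to fs − 6.25 kHz = 4.85 kHz.
17.35 kHz and 27.05 kHz both map to 4.85 kHz.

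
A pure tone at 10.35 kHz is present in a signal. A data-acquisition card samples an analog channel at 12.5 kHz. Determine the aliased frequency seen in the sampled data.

2.15 kHz

10.35 kHz > fs/2 = 6.25 kHz, folds to fs − 10.35 kHz = 2.15 kHz.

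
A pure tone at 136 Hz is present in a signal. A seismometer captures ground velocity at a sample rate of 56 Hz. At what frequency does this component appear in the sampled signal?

24 Hz

136 Hz mod fs = 24 Hz.
24 Hz ≤ fs/2 = 28 Hz, appears at 24 Hz.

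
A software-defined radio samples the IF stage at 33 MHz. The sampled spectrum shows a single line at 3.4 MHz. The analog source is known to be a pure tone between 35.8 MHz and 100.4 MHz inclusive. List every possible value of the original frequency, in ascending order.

36.4 MHz, 62.6 MHz, 69.4 MHz, 95.6 MHz

Frequencies that alias to 3.4 MHz are k·fs ± 3.4 MHz for integer k ≥ 0.
k=0: 3.4 MHz.
k=1: 29.6 MHz, 36.4 MHz.
k=2: 62.6 MHz, 69.4 MHz.
k=3: 95.6 MHz, 102.4 MHz.
k=4: 128.6 MHz, 135.4 MHz.
Within [35.8 MHz, 100.4 MHz]: 36.4 MHz, 62.6 MHz, 69.4 MHz, 95.6 MHz.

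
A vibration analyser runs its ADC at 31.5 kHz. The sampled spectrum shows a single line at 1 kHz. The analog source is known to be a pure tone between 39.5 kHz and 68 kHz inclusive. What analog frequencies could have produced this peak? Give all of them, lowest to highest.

62 kHz, 64 kHz

Frequencies that alias to 1 kHz are k·fs ± 1 kHz for integer k ≥ 0.
k=0: 1 kHz.
k=1: 30.5 kHz, 32.5 kHz.
k=2: 62 kHz, 64 kHz.
k=3: 93.5 kHz, 95.5 kHz.
Within [39.5 kHz, 68 kHz]: 62 kHz, 64 kHz.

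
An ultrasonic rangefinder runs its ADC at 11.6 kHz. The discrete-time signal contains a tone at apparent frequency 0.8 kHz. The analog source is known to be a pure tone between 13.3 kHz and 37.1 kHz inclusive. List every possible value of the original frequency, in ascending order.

22.4 kHz, 24 kHz, 34 kHz, 35.6 kHz

Frequencies that alias to 0.8 kHz are k·fs ± 0.8 kHz for integer k ≥ 0.
k=0: 0.8 kHz.
k=1: 10.8 kHz, 12.4 kHz.
k=2: 22.4 kHz, 24 kHz.
k=3: 34 kHz, 35.6 kHz.
k=4: 45.6 kHz, 47.2 kHz.
Within [13.3 kHz, 37.1 kHz]: 22.4 kHz, 24 kHz, 34 kHz, 35.6 kHz.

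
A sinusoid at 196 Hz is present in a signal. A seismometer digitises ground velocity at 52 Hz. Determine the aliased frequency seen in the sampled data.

12 Hz

196 Hz mod fs = 40 Hz.
40 Hz > fs/2 = 26 Hz, folds to fs − 40 Hz = 12 Hz.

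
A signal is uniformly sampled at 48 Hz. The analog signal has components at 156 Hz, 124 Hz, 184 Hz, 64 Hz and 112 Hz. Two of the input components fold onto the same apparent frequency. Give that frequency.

16 Hz

fs/2 = 24 Hz.
156 Hz mod fs = 12 Hz.
12 Hz ≤ fs/2 = 24 Hz, appears at 12 Hz.
124 Hz mod fs = 28 Hz.
28 Hz > fs/2 = 24 Hz, folds to fs − 28 Hz = 20 Hz.
184 Hz mod fs = 40 Hz.
40 Hz > fs/2 = 24 Hz, folds to fs − 40 Hz = 8 Hz.
64 Hz mod fs = 16 Hz.
16 Hz ≤ fs/2 = 24 Hz, appears at 16 Hz.
112 Hz mod fs = 16 Hz.
16 Hz ≤ fs/2 = 24 Hz, appears at 16 Hz.
64 Hz and 112 Hz both map to 16 Hz.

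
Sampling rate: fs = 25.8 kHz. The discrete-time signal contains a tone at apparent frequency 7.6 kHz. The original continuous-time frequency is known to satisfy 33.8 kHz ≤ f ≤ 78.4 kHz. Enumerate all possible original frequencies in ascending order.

Frequencies that alias to 7.6 kHz are k·fs ± 7.6 kHz for integer k ≥ 0.
k=0: 7.6 kHz.
k=1: 18.2 kHz, 33.4 kHz.
k=2: 44 kHz, 59.2 kHz.
k=3: 69.8 kHz, 85 kHz.
k=4: 95.6 kHz, 110.8 kHz.
Within [33.8 kHz, 78.4 kHz]: 44 kHz, 59.2 kHz, 69.8 kHz.

44 kHz, 59.2 kHz, 69.8 kHz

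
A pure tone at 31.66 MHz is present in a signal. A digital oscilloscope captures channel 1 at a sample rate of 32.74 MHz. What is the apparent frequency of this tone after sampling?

31.66 MHz > fs/2 = 16.37 MHz, folds to fs − 31.66 MHz = 1.08 MHz.

1.08 MHz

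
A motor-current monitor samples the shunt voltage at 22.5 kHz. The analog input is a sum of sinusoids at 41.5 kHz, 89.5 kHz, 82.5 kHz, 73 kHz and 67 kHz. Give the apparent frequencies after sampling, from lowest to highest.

fs/2 = 11.25 kHz.
41.5 kHz mod fs = 19 kHz.
19 kHz > fs/2 = 11.25 kHz, folds to fs − 19 kHz = 3.5 kHz.
89.5 kHz mod fs = 22 kHz.
22 kHz > fs/2 = 11.25 kHz, folds to fs − 22 kHz = 0.5 kHz.
82.5 kHz mod fs = 15 kHz.
15 kHz > fs/2 = 11.25 kHz, folds to fs − 15 kHz = 7.5 kHz.
73 kHz mod fs = 5.5 kHz.
5.5 kHz ≤ fs/2 = 11.25 kHz, appears at 5.5 kHz.
67 kHz mod fs = 22 kHz.
22 kHz > fs/2 = 11.25 kHz, folds to fs − 22 kHz = 0.5 kHz.
Distinct values: {0.5 kHz, 3.5 kHz, 5.5 kHz, 7.5 kHz}.

0.5 kHz, 3.5 kHz, 5.5 kHz, 7.5 kHz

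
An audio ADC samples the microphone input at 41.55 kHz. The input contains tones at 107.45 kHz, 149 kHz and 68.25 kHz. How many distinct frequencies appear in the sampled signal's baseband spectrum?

2

fs/2 = 20.775 kHz.
107.45 kHz mod fs = 24.35 kHz.
24.35 kHz > fs/2 = 20.775 kHz, folds to fs − 24.35 kHz = 17.2 kHz.
149 kHz mod fs = 24.35 kHz.
24.35 kHz > fs/2 = 20.775 kHz, folds to fs − 24.35 kHz = 17.2 kHz.
68.25 kHz mod fs = 26.7 kHz.
26.7 kHz > fs/2 = 20.775 kHz, folds to fs − 26.7 kHz = 14.85 kHz.
Distinct values: {14.85 kHz, 17.2 kHz} → 2.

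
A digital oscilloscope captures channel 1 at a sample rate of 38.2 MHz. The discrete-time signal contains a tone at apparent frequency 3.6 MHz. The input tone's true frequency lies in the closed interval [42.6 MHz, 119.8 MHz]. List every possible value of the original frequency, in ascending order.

Frequencies that alias to 3.6 MHz are k·fs ± 3.6 MHz for integer k ≥ 0.
k=0: 3.6 MHz.
k=1: 34.6 MHz, 41.8 MHz.
k=2: 72.8 MHz, 80 MHz.
k=3: 111 MHz, 118.2 MHz.
k=4: 149.2 MHz, 156.4 MHz.
Within [42.6 MHz, 119.8 MHz]: 72.8 MHz, 80 MHz, 111 MHz, 118.2 MHz.

72.8 MHz, 80 MHz, 111 MHz, 118.2 MHz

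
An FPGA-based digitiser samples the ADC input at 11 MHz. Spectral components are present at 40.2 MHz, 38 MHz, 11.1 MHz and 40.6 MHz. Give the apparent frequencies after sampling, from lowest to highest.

fs/2 = 5.5 MHz.
40.2 MHz mod fs = 7.2 MHz.
7.2 MHz > fs/2 = 5.5 MHz, folds to fs − 7.2 MHz = 3.8 MHz.
38 MHz mod fs = 5 MHz.
5 MHz ≤ fs/2 = 5.5 MHz, appears at 5 MHz.
11.1 MHz mod fs = 0.1 MHz.
0.1 MHz ≤ fs/2 = 5.5 MHz, appears at 0.1 MHz.
40.6 MHz mod fs = 7.6 MHz.
7.6 MHz > fs/2 = 5.5 MHz, folds to fs − 7.6 MHz = 3.4 MHz.
Distinct values: {0.1 MHz, 3.4 MHz, 3.8 MHz, 5 MHz}.

0.1 MHz, 3.4 MHz, 3.8 MHz, 5 MHz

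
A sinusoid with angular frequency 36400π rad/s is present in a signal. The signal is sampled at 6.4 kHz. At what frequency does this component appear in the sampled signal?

1 kHz

ω = 36400π rad/s → f = ω/(2π) = 18200 Hz = 18.2 kHz.
18.2 kHz mod fs = 5.4 kHz.
5.4 kHz > fs/2 = 3.2 kHz, folds to fs − 5.4 kHz = 1 kHz.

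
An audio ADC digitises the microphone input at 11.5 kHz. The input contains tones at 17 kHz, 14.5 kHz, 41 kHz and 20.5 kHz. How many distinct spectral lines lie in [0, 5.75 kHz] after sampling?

fs/2 = 5.75 kHz.
17 kHz mod fs = 5.5 kHz.
5.5 kHz ≤ fs/2 = 5.75 kHz, appears at 5.5 kHz.
14.5 kHz mod fs = 3 kHz.
3 kHz ≤ fs/2 = 5.75 kHz, appears at 3 kHz.
41 kHz mod fs = 6.5 kHz.
6.5 kHz > fs/2 = 5.75 kHz, folds to fs − 6.5 kHz = 5 kHz.
20.5 kHz mod fs = 9 kHz.
9 kHz > fs/2 = 5.75 kHz, folds to fs − 9 kHz = 2.5 kHz.
Distinct values: {2.5 kHz, 3 kHz, 5 kHz, 5.5 kHz} → 4.

4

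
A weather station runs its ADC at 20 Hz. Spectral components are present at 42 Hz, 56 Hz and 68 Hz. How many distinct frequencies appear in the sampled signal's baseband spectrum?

3

fs/2 = 10 Hz.
42 Hz mod fs = 2 Hz.
2 Hz ≤ fs/2 = 10 Hz, appears at 2 Hz.
56 Hz mod fs = 16 Hz.
16 Hz > fs/2 = 10 Hz, folds to fs − 16 Hz = 4 Hz.
68 Hz mod fs = 8 Hz.
8 Hz ≤ fs/2 = 10 Hz, appears at 8 Hz.
Distinct values: {2 Hz, 4 Hz, 8 Hz} → 3.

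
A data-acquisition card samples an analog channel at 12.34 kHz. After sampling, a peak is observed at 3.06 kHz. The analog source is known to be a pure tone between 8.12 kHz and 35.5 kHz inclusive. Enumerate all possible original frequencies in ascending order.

Frequencies that alias to 3.06 kHz are k·fs ± 3.06 kHz for integer k ≥ 0.
k=0: 3.06 kHz.
k=1: 9.28 kHz, 15.4 kHz.
k=2: 21.62 kHz, 27.74 kHz.
k=3: 33.96 kHz, 40.08 kHz.
k=4: 46.3 kHz, 52.42 kHz.
Within [8.12 kHz, 35.5 kHz]: 9.28 kHz, 15.4 kHz, 21.62 kHz, 27.74 kHz, 33.96 kHz.

9.28 kHz, 15.4 kHz, 21.62 kHz, 27.74 kHz, 33.96 kHz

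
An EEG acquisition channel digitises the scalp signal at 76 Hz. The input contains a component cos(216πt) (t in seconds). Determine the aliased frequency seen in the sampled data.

32 Hz

ω = 216π rad/s → f = ω/(2π) = 108 Hz.
108 Hz mod fs = 32 Hz.
32 Hz ≤ fs/2 = 38 Hz, appears at 32 Hz.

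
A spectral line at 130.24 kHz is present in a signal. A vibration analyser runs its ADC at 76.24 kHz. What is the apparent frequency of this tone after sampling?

22.24 kHz

130.24 kHz mod fs = 54 kHz.
54 kHz > fs/2 = 38.12 kHz, folds to fs − 54 kHz = 22.24 kHz.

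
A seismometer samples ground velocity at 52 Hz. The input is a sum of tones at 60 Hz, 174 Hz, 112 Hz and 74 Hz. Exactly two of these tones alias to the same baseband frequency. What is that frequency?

fs/2 = 26 Hz.
60 Hz mod fs = 8 Hz.
8 Hz ≤ fs/2 = 26 Hz, appears at 8 Hz.
174 Hz mod fs = 18 Hz.
18 Hz ≤ fs/2 = 26 Hz, appears at 18 Hz.
112 Hz mod fs = 8 Hz.
8 Hz ≤ fs/2 = 26 Hz, appears at 8 Hz.
74 Hz mod fs = 22 Hz.
22 Hz ≤ fs/2 = 26 Hz, appears at 22 Hz.
60 Hz and 112 Hz both map to 8 Hz.

8 Hz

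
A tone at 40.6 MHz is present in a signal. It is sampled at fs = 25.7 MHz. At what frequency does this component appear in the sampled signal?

40.6 MHz mod fs = 14.9 MHz.
14.9 MHz > fs/2 = 12.85 MHz, folds to fs − 14.9 MHz = 10.8 MHz.

10.8 MHz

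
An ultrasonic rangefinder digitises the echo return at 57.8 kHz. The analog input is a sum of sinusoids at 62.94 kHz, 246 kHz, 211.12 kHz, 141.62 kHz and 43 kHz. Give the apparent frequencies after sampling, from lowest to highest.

5.14 kHz, 14.8 kHz, 20.08 kHz, 26.02 kHz

fs/2 = 28.9 kHz.
62.94 kHz mod fs = 5.14 kHz.
5.14 kHz ≤ fs/2 = 28.9 kHz, appears at 5.14 kHz.
246 kHz mod fs = 14.8 kHz.
14.8 kHz ≤ fs/2 = 28.9 kHz, appears at 14.8 kHz.
211.12 kHz mod fs = 37.72 kHz.
37.72 kHz > fs/2 = 28.9 kHz, folds to fs − 37.72 kHz = 20.08 kHz.
141.62 kHz mod fs = 26.02 kHz.
26.02 kHz ≤ fs/2 = 28.9 kHz, appears at 26.02 kHz.
43 kHz > fs/2 = 28.9 kHz, folds to fs − 43 kHz = 14.8 kHz.
Distinct values: {5.14 kHz, 14.8 kHz, 20.08 kHz, 26.02 kHz}.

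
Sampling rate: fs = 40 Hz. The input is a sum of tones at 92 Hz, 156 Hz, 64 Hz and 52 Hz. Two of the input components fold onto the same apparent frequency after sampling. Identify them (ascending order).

52 Hz, 92 Hz

fs/2 = 20 Hz.
92 Hz mod fs = 12 Hz.
12 Hz ≤ fs/2 = 20 Hz, appears at 12 Hz.
156 Hz mod fs = 36 Hz.
36 Hz > fs/2 = 20 Hz, folds to fs − 36 Hz = 4 Hz.
64 Hz mod fs = 24 Hz.
24 Hz > fs/2 = 20 Hz, folds to fs − 24 Hz = 16 Hz.
52 Hz mod fs = 12 Hz.
12 Hz ≤ fs/2 = 20 Hz, appears at 12 Hz.
52 Hz and 92 Hz both map to 12 Hz.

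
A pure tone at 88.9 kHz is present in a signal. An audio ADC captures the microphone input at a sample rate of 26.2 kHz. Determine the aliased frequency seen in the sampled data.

88.9 kHz mod fs = 10.3 kHz.
10.3 kHz ≤ fs/2 = 13.1 kHz, appears at 10.3 kHz.

10.3 kHz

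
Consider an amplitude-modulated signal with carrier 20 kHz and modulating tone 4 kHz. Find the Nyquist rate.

48 kHz

AM sidebands sit at fc ± fm = 16 kHz and 24 kHz.
Highest-frequency component: 24 kHz.
Nyquist rate = 2 × 24 kHz = 48 kHz.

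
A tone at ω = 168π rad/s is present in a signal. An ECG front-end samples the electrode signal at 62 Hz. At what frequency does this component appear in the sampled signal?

22 Hz

ω = 168π rad/s → f = ω/(2π) = 84 Hz.
84 Hz mod fs = 22 Hz.
22 Hz ≤ fs/2 = 31 Hz, appears at 22 Hz.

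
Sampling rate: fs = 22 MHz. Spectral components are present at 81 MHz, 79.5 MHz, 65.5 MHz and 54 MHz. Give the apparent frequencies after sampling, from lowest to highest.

0.5 MHz, 7 MHz, 8.5 MHz, 10 MHz

fs/2 = 11 MHz.
81 MHz mod fs = 15 MHz.
15 MHz > fs/2 = 11 MHz, folds to fs − 15 MHz = 7 MHz.
79.5 MHz mod fs = 13.5 MHz.
13.5 MHz > fs/2 = 11 MHz, folds to fs − 13.5 MHz = 8.5 MHz.
65.5 MHz mod fs = 21.5 MHz.
21.5 MHz > fs/2 = 11 MHz, folds to fs − 21.5 MHz = 0.5 MHz.
54 MHz mod fs = 10 MHz.
10 MHz ≤ fs/2 = 11 MHz, appears at 10 MHz.
Distinct values: {0.5 MHz, 7 MHz, 8.5 MHz, 10 MHz}.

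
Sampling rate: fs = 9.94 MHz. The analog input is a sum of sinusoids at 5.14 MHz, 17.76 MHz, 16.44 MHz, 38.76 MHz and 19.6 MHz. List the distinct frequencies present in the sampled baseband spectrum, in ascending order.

fs/2 = 4.97 MHz.
5.14 MHz > fs/2 = 4.97 MHz, folds to fs − 5.14 MHz = 4.8 MHz.
17.76 MHz mod fs = 7.82 MHz.
7.82 MHz > fs/2 = 4.97 MHz, folds to fs − 7.82 MHz = 2.12 MHz.
16.44 MHz mod fs = 6.5 MHz.
6.5 MHz > fs/2 = 4.97 MHz, folds to fs − 6.5 MHz = 3.44 MHz.
38.76 MHz mod fs = 8.94 MHz.
8.94 MHz > fs/2 = 4.97 MHz, folds to fs − 8.94 MHz = 1 MHz.
19.6 MHz mod fs = 9.66 MHz.
9.66 MHz > fs/2 = 4.97 MHz, folds to fs − 9.66 MHz = 0.28 MHz.
Distinct values: {0.28 MHz, 1 MHz, 2.12 MHz, 3.44 MHz, 4.8 MHz}.

0.28 MHz, 1 MHz, 2.12 MHz, 3.44 MHz, 4.8 MHz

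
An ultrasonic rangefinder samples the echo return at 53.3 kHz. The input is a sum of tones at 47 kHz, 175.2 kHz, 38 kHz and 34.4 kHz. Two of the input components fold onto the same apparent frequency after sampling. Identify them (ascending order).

fs/2 = 26.65 kHz.
47 kHz > fs/2 = 26.65 kHz, folds to fs − 47 kHz = 6.3 kHz.
175.2 kHz mod fs = 15.3 kHz.
15.3 kHz ≤ fs/2 = 26.65 kHz, appears at 15.3 kHz.
38 kHz > fs/2 = 26.65 kHz, folds to fs − 38 kHz = 15.3 kHz.
34.4 kHz > fs/2 = 26.65 kHz, folds to fs − 34.4 kHz = 18.9 kHz.
38 kHz and 175.2 kHz both map to 15.3 kHz.

38 kHz, 175.2 kHz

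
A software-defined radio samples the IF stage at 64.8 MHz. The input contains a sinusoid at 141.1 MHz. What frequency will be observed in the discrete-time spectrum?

11.5 MHz

141.1 MHz mod fs = 11.5 MHz.
11.5 MHz ≤ fs/2 = 32.4 MHz, appears at 11.5 MHz.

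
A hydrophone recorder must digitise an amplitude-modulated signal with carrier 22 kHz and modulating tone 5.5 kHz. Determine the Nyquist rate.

AM sidebands sit at fc ± fm = 16.5 kHz and 27.5 kHz.
Highest-frequency component: 27.5 kHz.
Nyquist rate = 2 × 27.5 kHz = 55 kHz.

55 kHz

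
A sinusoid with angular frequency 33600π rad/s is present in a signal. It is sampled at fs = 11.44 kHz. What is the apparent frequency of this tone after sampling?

ω = 33600π rad/s → f = ω/(2π) = 16800 Hz = 16.8 kHz.
16.8 kHz mod fs = 5.36 kHz.
5.36 kHz ≤ fs/2 = 5.72 kHz, appears at 5.36 kHz.

5.36 kHz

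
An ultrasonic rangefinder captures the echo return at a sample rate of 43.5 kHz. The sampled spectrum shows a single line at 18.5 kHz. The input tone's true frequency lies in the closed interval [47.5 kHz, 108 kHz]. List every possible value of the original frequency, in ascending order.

62 kHz, 68.5 kHz, 105.5 kHz

Frequencies that alias to 18.5 kHz are k·fs ± 18.5 kHz for integer k ≥ 0.
k=0: 18.5 kHz.
k=1: 25 kHz, 62 kHz.
k=2: 68.5 kHz, 105.5 kHz.
k=3: 112 kHz, 149 kHz.
Within [47.5 kHz, 108 kHz]: 62 kHz, 68.5 kHz, 105.5 kHz.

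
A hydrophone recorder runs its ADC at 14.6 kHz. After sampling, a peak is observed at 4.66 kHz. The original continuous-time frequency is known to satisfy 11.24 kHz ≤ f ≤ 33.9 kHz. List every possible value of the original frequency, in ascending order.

19.26 kHz, 24.54 kHz, 33.86 kHz

Frequencies that alias to 4.66 kHz are k·fs ± 4.66 kHz for integer k ≥ 0.
k=0: 4.66 kHz.
k=1: 9.94 kHz, 19.26 kHz.
k=2: 24.54 kHz, 33.86 kHz.
k=3: 39.14 kHz, 48.46 kHz.
Within [11.24 kHz, 33.9 kHz]: 19.26 kHz, 24.54 kHz, 33.86 kHz.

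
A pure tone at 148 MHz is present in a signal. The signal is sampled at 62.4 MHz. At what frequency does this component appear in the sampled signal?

23.2 MHz

148 MHz mod fs = 23.2 MHz.
23.2 MHz ≤ fs/2 = 31.2 MHz, appears at 23.2 MHz.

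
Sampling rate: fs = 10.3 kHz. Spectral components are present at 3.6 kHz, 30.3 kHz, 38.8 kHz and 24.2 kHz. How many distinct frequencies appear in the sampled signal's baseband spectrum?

fs/2 = 5.15 kHz.
3.6 kHz ≤ fs/2 = 5.15 kHz, passes unchanged.
30.3 kHz mod fs = 9.7 kHz.
9.7 kHz > fs/2 = 5.15 kHz, folds to fs − 9.7 kHz = 0.6 kHz.
38.8 kHz mod fs = 7.9 kHz.
7.9 kHz > fs/2 = 5.15 kHz, folds to fs − 7.9 kHz = 2.4 kHz.
24.2 kHz mod fs = 3.6 kHz.
3.6 kHz ≤ fs/2 = 5.15 kHz, appears at 3.6 kHz.
Distinct values: {0.6 kHz, 2.4 kHz, 3.6 kHz} → 3.

3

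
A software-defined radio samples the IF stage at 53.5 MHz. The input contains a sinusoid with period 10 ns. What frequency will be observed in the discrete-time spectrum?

T = 10 ns → f = 1/T = 100 MHz.
100 MHz mod fs = 46.5 MHz.
46.5 MHz > fs/2 = 26.75 MHz, folds to fs − 46.5 MHz = 7 MHz.

7 MHz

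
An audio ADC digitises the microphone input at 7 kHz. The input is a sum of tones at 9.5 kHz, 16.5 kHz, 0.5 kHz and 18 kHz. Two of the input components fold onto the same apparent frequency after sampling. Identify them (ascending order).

9.5 kHz, 16.5 kHz

fs/2 = 3.5 kHz.
9.5 kHz mod fs = 2.5 kHz.
2.5 kHz ≤ fs/2 = 3.5 kHz, appears at 2.5 kHz.
16.5 kHz mod fs = 2.5 kHz.
2.5 kHz ≤ fs/2 = 3.5 kHz, appears at 2.5 kHz.
0.5 kHz ≤ fs/2 = 3.5 kHz, passes unchanged.
18 kHz mod fs = 4 kHz.
4 kHz > fs/2 = 3.5 kHz, folds to fs − 4 kHz = 3 kHz.
9.5 kHz and 16.5 kHz both map to 2.5 kHz.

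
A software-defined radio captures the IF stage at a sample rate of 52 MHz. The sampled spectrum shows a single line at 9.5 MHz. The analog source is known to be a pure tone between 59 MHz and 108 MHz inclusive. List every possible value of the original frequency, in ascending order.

Frequencies that alias to 9.5 MHz are k·fs ± 9.5 MHz for integer k ≥ 0.
k=0: 9.5 MHz.
k=1: 42.5 MHz, 61.5 MHz.
k=2: 94.5 MHz, 113.5 MHz.
k=3: 146.5 MHz, 165.5 MHz.
Within [59 MHz, 108 MHz]: 61.5 MHz, 94.5 MHz.

61.5 MHz, 94.5 MHz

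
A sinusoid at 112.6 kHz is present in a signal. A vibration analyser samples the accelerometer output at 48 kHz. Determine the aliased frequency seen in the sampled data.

112.6 kHz mod fs = 16.6 kHz.
16.6 kHz ≤ fs/2 = 24 kHz, appears at 16.6 kHz.

16.6 kHz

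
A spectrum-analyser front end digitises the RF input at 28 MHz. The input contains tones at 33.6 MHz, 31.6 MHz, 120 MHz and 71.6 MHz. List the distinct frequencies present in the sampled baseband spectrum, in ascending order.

fs/2 = 14 MHz.
33.6 MHz mod fs = 5.6 MHz.
5.6 MHz ≤ fs/2 = 14 MHz, appears at 5.6 MHz.
31.6 MHz mod fs = 3.6 MHz.
3.6 MHz ≤ fs/2 = 14 MHz, appears at 3.6 MHz.
120 MHz mod fs = 8 MHz.
8 MHz ≤ fs/2 = 14 MHz, appears at 8 MHz.
71.6 MHz mod fs = 15.6 MHz.
15.6 MHz > fs/2 = 14 MHz, folds to fs − 15.6 MHz = 12.4 MHz.
Distinct values: {3.6 MHz, 5.6 MHz, 8 MHz, 12.4 MHz}.

3.6 MHz, 5.6 MHz, 8 MHz, 12.4 MHz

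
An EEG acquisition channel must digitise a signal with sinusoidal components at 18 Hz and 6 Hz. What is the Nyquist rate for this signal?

Highest-frequency component: 18 Hz.
Nyquist rate = 2 × 18 Hz = 36 Hz.

36 Hz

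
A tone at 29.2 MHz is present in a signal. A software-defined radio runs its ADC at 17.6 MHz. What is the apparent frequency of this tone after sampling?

29.2 MHz mod fs = 11.6 MHz.
11.6 MHz > fs/2 = 8.8 MHz, folds to fs − 11.6 MHz = 6 MHz.

6 MHz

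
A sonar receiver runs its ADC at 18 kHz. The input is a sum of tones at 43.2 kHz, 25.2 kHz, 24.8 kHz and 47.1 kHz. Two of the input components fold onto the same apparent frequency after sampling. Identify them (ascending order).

fs/2 = 9 kHz.
43.2 kHz mod fs = 7.2 kHz.
7.2 kHz ≤ fs/2 = 9 kHz, appears at 7.2 kHz.
25.2 kHz mod fs = 7.2 kHz.
7.2 kHz ≤ fs/2 = 9 kHz, appears at 7.2 kHz.
24.8 kHz mod fs = 6.8 kHz.
6.8 kHz ≤ fs/2 = 9 kHz, appears at 6.8 kHz.
47.1 kHz mod fs = 11.1 kHz.
11.1 kHz > fs/2 = 9 kHz, folds to fs − 11.1 kHz = 6.9 kHz.
25.2 kHz and 43.2 kHz both map to 7.2 kHz.

25.2 kHz, 43.2 kHz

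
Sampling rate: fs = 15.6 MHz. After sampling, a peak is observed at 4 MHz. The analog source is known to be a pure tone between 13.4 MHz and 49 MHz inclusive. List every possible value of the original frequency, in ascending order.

Frequencies that alias to 4 MHz are k·fs ± 4 MHz for integer k ≥ 0.
k=0: 4 MHz.
k=1: 11.6 MHz, 19.6 MHz.
k=2: 27.2 MHz, 35.2 MHz.
k=3: 42.8 MHz, 50.8 MHz.
k=4: 58.4 MHz, 66.4 MHz.
Within [13.4 MHz, 49 MHz]: 19.6 MHz, 27.2 MHz, 35.2 MHz, 42.8 MHz.

19.6 MHz, 27.2 MHz, 35.2 MHz, 42.8 MHz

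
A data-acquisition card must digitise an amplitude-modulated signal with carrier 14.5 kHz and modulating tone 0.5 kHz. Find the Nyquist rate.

30 kHz

AM sidebands sit at fc ± fm = 14 kHz and 15 kHz.
Highest-frequency component: 15 kHz.
Nyquist rate = 2 × 15 kHz = 30 kHz.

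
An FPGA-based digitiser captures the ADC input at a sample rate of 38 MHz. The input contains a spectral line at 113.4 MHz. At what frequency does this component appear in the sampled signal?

0.6 MHz

113.4 MHz mod fs = 37.4 MHz.
37.4 MHz > fs/2 = 19 MHz, folds to fs − 37.4 MHz = 0.6 MHz.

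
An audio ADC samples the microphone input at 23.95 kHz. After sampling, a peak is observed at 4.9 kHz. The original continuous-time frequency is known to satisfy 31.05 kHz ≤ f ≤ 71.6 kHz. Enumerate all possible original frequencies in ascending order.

Frequencies that alias to 4.9 kHz are k·fs ± 4.9 kHz for integer k ≥ 0.
k=0: 4.9 kHz.
k=1: 19.05 kHz, 28.85 kHz.
k=2: 43 kHz, 52.8 kHz.
k=3: 66.95 kHz, 76.75 kHz.
k=4: 90.9 kHz, 100.7 kHz.
Within [31.05 kHz, 71.6 kHz]: 43 kHz, 52.8 kHz, 66.95 kHz.

43 kHz, 52.8 kHz, 66.95 kHz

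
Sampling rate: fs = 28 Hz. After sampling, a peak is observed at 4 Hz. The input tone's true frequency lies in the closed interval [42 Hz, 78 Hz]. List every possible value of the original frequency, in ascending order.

Frequencies that alias to 4 Hz are k·fs ± 4 Hz for integer k ≥ 0.
k=0: 4 Hz.
k=1: 24 Hz, 32 Hz.
k=2: 52 Hz, 60 Hz.
k=3: 80 Hz, 88 Hz.
Within [42 Hz, 78 Hz]: 52 Hz, 60 Hz.

52 Hz, 60 Hz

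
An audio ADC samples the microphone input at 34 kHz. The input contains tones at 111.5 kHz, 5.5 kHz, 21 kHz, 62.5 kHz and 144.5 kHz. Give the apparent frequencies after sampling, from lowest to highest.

fs/2 = 17 kHz.
111.5 kHz mod fs = 9.5 kHz.
9.5 kHz ≤ fs/2 = 17 kHz, appears at 9.5 kHz.
5.5 kHz ≤ fs/2 = 17 kHz, passes unchanged.
21 kHz > fs/2 = 17 kHz, folds to fs − 21 kHz = 13 kHz.
62.5 kHz mod fs = 28.5 kHz.
28.5 kHz > fs/2 = 17 kHz, folds to fs − 28.5 kHz = 5.5 kHz.
144.5 kHz mod fs = 8.5 kHz.
8.5 kHz ≤ fs/2 = 17 kHz, appears at 8.5 kHz.
Distinct values: {5.5 kHz, 8.5 kHz, 9.5 kHz, 13 kHz}.

5.5 kHz, 8.5 kHz, 9.5 kHz, 13 kHz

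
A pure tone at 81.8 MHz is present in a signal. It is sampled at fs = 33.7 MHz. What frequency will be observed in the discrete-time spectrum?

81.8 MHz mod fs = 14.4 MHz.
14.4 MHz ≤ fs/2 = 16.85 MHz, appears at 14.4 MHz.

14.4 MHz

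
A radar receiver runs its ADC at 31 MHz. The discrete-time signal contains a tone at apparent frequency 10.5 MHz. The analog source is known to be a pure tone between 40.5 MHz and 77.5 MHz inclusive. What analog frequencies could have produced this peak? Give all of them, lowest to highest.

41.5 MHz, 51.5 MHz, 72.5 MHz

Frequencies that alias to 10.5 MHz are k·fs ± 10.5 MHz for integer k ≥ 0.
k=0: 10.5 MHz.
k=1: 20.5 MHz, 41.5 MHz.
k=2: 51.5 MHz, 72.5 MHz.
k=3: 82.5 MHz, 103.5 MHz.
Within [40.5 MHz, 77.5 MHz]: 41.5 MHz, 51.5 MHz, 72.5 MHz.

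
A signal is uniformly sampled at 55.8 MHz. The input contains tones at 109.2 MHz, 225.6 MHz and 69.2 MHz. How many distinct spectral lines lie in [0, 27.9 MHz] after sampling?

2

fs/2 = 27.9 MHz.
109.2 MHz mod fs = 53.4 MHz.
53.4 MHz > fs/2 = 27.9 MHz, folds to fs − 53.4 MHz = 2.4 MHz.
225.6 MHz mod fs = 2.4 MHz.
2.4 MHz ≤ fs/2 = 27.9 MHz, appears at 2.4 MHz.
69.2 MHz mod fs = 13.4 MHz.
13.4 MHz ≤ fs/2 = 27.9 MHz, appears at 13.4 MHz.
Distinct values: {2.4 MHz, 13.4 MHz} → 2.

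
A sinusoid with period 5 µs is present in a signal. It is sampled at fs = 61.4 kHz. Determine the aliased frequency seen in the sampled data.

15.8 kHz

T = 5 µs → f = 1/T = 200 kHz.
200 kHz mod fs = 15.8 kHz.
15.8 kHz ≤ fs/2 = 30.7 kHz, appears at 15.8 kHz.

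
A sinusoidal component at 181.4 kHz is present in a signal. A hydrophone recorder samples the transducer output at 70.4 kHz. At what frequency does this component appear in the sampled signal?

29.8 kHz

181.4 kHz mod fs = 40.6 kHz.
40.6 kHz > fs/2 = 35.2 kHz, folds to fs − 40.6 kHz = 29.8 kHz.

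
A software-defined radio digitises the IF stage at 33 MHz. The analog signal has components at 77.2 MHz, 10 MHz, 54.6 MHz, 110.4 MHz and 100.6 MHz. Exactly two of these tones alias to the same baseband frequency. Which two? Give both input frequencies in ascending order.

54.6 MHz, 110.4 MHz

fs/2 = 16.5 MHz.
77.2 MHz mod fs = 11.2 MHz.
11.2 MHz ≤ fs/2 = 16.5 MHz, appears at 11.2 MHz.
10 MHz ≤ fs/2 = 16.5 MHz, passes unchanged.
54.6 MHz mod fs = 21.6 MHz.
21.6 MHz > fs/2 = 16.5 MHz, folds to fs − 21.6 MHz = 11.4 MHz.
110.4 MHz mod fs = 11.4 MHz.
11.4 MHz ≤ fs/2 = 16.5 MHz, appears at 11.4 MHz.
100.6 MHz mod fs = 1.6 MHz.
1.6 MHz ≤ fs/2 = 16.5 MHz, appears at 1.6 MHz.
54.6 MHz and 110.4 MHz both map to 11.4 MHz.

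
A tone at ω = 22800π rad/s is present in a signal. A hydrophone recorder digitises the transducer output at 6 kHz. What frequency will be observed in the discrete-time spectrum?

ω = 22800π rad/s → f = ω/(2π) = 11400 Hz = 11.4 kHz.
11.4 kHz mod fs = 5.4 kHz.
5.4 kHz > fs/2 = 3 kHz, folds to fs − 5.4 kHz = 0.6 kHz.

0.6 kHz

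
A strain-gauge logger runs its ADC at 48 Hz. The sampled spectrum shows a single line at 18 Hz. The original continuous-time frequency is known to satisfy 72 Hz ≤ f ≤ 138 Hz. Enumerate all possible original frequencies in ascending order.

Frequencies that alias to 18 Hz are k·fs ± 18 Hz for integer k ≥ 0.
k=0: 18 Hz.
k=1: 30 Hz, 66 Hz.
k=2: 78 Hz, 114 Hz.
k=3: 126 Hz, 162 Hz.
k=4: 174 Hz, 210 Hz.
Within [72 Hz, 138 Hz]: 78 Hz, 114 Hz, 126 Hz.

78 Hz, 114 Hz, 126 Hz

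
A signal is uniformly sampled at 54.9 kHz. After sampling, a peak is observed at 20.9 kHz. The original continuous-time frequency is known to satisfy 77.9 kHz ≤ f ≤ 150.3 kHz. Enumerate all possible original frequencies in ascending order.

Frequencies that alias to 20.9 kHz are k·fs ± 20.9 kHz for integer k ≥ 0.
k=0: 20.9 kHz.
k=1: 34 kHz, 75.8 kHz.
k=2: 88.9 kHz, 130.7 kHz.
k=3: 143.8 kHz, 185.6 kHz.
k=4: 198.7 kHz, 240.5 kHz.
Within [77.9 kHz, 150.3 kHz]: 88.9 kHz, 130.7 kHz, 143.8 kHz.

88.9 kHz, 130.7 kHz, 143.8 kHz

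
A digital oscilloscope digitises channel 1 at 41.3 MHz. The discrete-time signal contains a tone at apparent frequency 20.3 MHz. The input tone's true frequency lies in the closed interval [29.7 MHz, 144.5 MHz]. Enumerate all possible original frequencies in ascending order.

61.6 MHz, 62.3 MHz, 102.9 MHz, 103.6 MHz, 144.2 MHz

Frequencies that alias to 20.3 MHz are k·fs ± 20.3 MHz for integer k ≥ 0.
k=0: 20.3 MHz.
k=1: 21 MHz, 61.6 MHz.
k=2: 62.3 MHz, 102.9 MHz.
k=3: 103.6 MHz, 144.2 MHz.
k=4: 144.9 MHz, 185.5 MHz.
Within [29.7 MHz, 144.5 MHz]: 61.6 MHz, 62.3 MHz, 102.9 MHz, 103.6 MHz, 144.2 MHz.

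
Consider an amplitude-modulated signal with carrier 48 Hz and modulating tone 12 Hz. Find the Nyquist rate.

120 Hz

AM sidebands sit at fc ± fm = 36 Hz and 60 Hz.
Highest-frequency component: 60 Hz.
Nyquist rate = 2 × 60 Hz = 120 Hz.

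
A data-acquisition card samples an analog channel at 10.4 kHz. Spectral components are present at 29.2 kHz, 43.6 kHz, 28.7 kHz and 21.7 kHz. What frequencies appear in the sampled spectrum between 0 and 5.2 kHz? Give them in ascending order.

0.9 kHz, 2 kHz, 2.5 kHz

fs/2 = 5.2 kHz.
29.2 kHz mod fs = 8.4 kHz.
8.4 kHz > fs/2 = 5.2 kHz, folds to fs − 8.4 kHz = 2 kHz.
43.6 kHz mod fs = 2 kHz.
2 kHz ≤ fs/2 = 5.2 kHz, appears at 2 kHz.
28.7 kHz mod fs = 7.9 kHz.
7.9 kHz > fs/2 = 5.2 kHz, folds to fs − 7.9 kHz = 2.5 kHz.
21.7 kHz mod fs = 0.9 kHz.
0.9 kHz ≤ fs/2 = 5.2 kHz, appears at 0.9 kHz.
Distinct values: {0.9 kHz, 2 kHz, 2.5 kHz}.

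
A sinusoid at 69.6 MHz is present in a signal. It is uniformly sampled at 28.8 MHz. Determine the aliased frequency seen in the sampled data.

69.6 MHz mod fs = 12 MHz.
12 MHz ≤ fs/2 = 14.4 MHz, appears at 12 MHz.

12 MHz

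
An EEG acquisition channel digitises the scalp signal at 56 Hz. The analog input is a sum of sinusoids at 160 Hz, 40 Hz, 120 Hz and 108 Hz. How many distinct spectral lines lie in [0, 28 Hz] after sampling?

3

fs/2 = 28 Hz.
160 Hz mod fs = 48 Hz.
48 Hz > fs/2 = 28 Hz, folds to fs − 48 Hz = 8 Hz.
40 Hz > fs/2 = 28 Hz, folds to fs − 40 Hz = 16 Hz.
120 Hz mod fs = 8 Hz.
8 Hz ≤ fs/2 = 28 Hz, appears at 8 Hz.
108 Hz mod fs = 52 Hz.
52 Hz > fs/2 = 28 Hz, folds to fs − 52 Hz = 4 Hz.
Distinct values: {4 Hz, 8 Hz, 16 Hz} → 3.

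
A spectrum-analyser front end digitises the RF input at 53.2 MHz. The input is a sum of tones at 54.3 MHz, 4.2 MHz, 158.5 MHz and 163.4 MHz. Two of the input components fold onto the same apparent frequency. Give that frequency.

1.1 MHz

fs/2 = 26.6 MHz.
54.3 MHz mod fs = 1.1 MHz.
1.1 MHz ≤ fs/2 = 26.6 MHz, appears at 1.1 MHz.
4.2 MHz ≤ fs/2 = 26.6 MHz, passes unchanged.
158.5 MHz mod fs = 52.1 MHz.
52.1 MHz > fs/2 = 26.6 MHz, folds to fs − 52.1 MHz = 1.1 MHz.
163.4 MHz mod fs = 3.8 MHz.
3.8 MHz ≤ fs/2 = 26.6 MHz, appears at 3.8 MHz.
54.3 MHz and 158.5 MHz both map to 1.1 MHz.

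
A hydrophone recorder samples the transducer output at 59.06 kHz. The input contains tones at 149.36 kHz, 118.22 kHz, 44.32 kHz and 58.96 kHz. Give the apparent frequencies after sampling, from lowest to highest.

0.1 kHz, 14.74 kHz, 27.82 kHz

fs/2 = 29.53 kHz.
149.36 kHz mod fs = 31.24 kHz.
31.24 kHz > fs/2 = 29.53 kHz, folds to fs − 31.24 kHz = 27.82 kHz.
118.22 kHz mod fs = 0.1 kHz.
0.1 kHz ≤ fs/2 = 29.53 kHz, appears at 0.1 kHz.
44.32 kHz > fs/2 = 29.53 kHz, folds to fs − 44.32 kHz = 14.74 kHz.
58.96 kHz > fs/2 = 29.53 kHz, folds to fs − 58.96 kHz = 0.1 kHz.
Distinct values: {0.1 kHz, 14.74 kHz, 27.82 kHz}.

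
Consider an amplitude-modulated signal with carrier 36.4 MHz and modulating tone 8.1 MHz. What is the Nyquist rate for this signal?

AM sidebands sit at fc ± fm = 28.3 MHz and 44.5 MHz.
Highest-frequency component: 44.5 MHz.
Nyquist rate = 2 × 44.5 MHz = 89 MHz.

89 MHz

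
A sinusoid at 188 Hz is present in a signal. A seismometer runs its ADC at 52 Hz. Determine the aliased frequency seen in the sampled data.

20 Hz

188 Hz mod fs = 32 Hz.
32 Hz > fs/2 = 26 Hz, folds to fs − 32 Hz = 20 Hz.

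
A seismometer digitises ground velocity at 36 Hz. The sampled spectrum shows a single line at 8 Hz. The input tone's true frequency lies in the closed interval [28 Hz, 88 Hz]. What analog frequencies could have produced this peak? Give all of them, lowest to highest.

Frequencies that alias to 8 Hz are k·fs ± 8 Hz for integer k ≥ 0.
k=0: 8 Hz.
k=1: 28 Hz, 44 Hz.
k=2: 64 Hz, 80 Hz.
k=3: 100 Hz, 116 Hz.
Within [28 Hz, 88 Hz]: 28 Hz, 44 Hz, 64 Hz, 80 Hz.

28 Hz, 44 Hz, 64 Hz, 80 Hz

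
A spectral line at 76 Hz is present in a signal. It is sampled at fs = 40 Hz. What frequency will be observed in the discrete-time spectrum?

76 Hz mod fs = 36 Hz.
36 Hz > fs/2 = 20 Hz, folds to fs − 36 Hz = 4 Hz.

4 Hz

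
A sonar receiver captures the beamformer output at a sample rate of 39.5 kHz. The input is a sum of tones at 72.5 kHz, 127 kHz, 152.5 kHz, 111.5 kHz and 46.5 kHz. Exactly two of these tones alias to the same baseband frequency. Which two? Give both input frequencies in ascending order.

fs/2 = 19.75 kHz.
72.5 kHz mod fs = 33 kHz.
33 kHz > fs/2 = 19.75 kHz, folds to fs − 33 kHz = 6.5 kHz.
127 kHz mod fs = 8.5 kHz.
8.5 kHz ≤ fs/2 = 19.75 kHz, appears at 8.5 kHz.
152.5 kHz mod fs = 34 kHz.
34 kHz > fs/2 = 19.75 kHz, folds to fs − 34 kHz = 5.5 kHz.
111.5 kHz mod fs = 32.5 kHz.
32.5 kHz > fs/2 = 19.75 kHz, folds to fs − 32.5 kHz = 7 kHz.
46.5 kHz mod fs = 7 kHz.
7 kHz ≤ fs/2 = 19.75 kHz, appears at 7 kHz.
46.5 kHz and 111.5 kHz both map to 7 kHz.

46.5 kHz, 111.5 kHz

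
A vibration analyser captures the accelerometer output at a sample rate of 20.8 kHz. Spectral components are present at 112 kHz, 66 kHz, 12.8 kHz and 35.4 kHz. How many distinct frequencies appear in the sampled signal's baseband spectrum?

3

fs/2 = 10.4 kHz.
112 kHz mod fs = 8 kHz.
8 kHz ≤ fs/2 = 10.4 kHz, appears at 8 kHz.
66 kHz mod fs = 3.6 kHz.
3.6 kHz ≤ fs/2 = 10.4 kHz, appears at 3.6 kHz.
12.8 kHz > fs/2 = 10.4 kHz, folds to fs − 12.8 kHz = 8 kHz.
35.4 kHz mod fs = 14.6 kHz.
14.6 kHz > fs/2 = 10.4 kHz, folds to fs − 14.6 kHz = 6.2 kHz.
Distinct values: {3.6 kHz, 6.2 kHz, 8 kHz} → 3.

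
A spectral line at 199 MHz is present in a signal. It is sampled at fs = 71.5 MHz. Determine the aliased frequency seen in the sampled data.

15.5 MHz

199 MHz mod fs = 56 MHz.
56 MHz > fs/2 = 35.75 MHz, folds to fs − 56 MHz = 15.5 MHz.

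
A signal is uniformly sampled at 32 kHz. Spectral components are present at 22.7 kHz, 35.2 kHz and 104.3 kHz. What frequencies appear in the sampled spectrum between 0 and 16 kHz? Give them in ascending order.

fs/2 = 16 kHz.
22.7 kHz > fs/2 = 16 kHz, folds to fs − 22.7 kHz = 9.3 kHz.
35.2 kHz mod fs = 3.2 kHz.
3.2 kHz ≤ fs/2 = 16 kHz, appears at 3.2 kHz.
104.3 kHz mod fs = 8.3 kHz.
8.3 kHz ≤ fs/2 = 16 kHz, appears at 8.3 kHz.
Distinct values: {3.2 kHz, 8.3 kHz, 9.3 kHz}.

3.2 kHz, 8.3 kHz, 9.3 kHz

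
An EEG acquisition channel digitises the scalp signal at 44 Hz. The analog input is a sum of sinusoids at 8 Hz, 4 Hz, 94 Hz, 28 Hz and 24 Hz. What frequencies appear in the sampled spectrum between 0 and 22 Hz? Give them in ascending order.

fs/2 = 22 Hz.
8 Hz ≤ fs/2 = 22 Hz, passes unchanged.
4 Hz ≤ fs/2 = 22 Hz, passes unchanged.
94 Hz mod fs = 6 Hz.
6 Hz ≤ fs/2 = 22 Hz, appears at 6 Hz.
28 Hz > fs/2 = 22 Hz, folds to fs − 28 Hz = 16 Hz.
24 Hz > fs/2 = 22 Hz, folds to fs − 24 Hz = 20 Hz.
Distinct values: {4 Hz, 6 Hz, 8 Hz, 16 Hz, 20 Hz}.

4 Hz, 6 Hz, 8 Hz, 16 Hz, 20 Hz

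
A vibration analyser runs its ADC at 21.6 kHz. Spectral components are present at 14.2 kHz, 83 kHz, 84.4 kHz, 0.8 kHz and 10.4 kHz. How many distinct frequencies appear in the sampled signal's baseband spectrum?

fs/2 = 10.8 kHz.
14.2 kHz > fs/2 = 10.8 kHz, folds to fs − 14.2 kHz = 7.4 kHz.
83 kHz mod fs = 18.2 kHz.
18.2 kHz > fs/2 = 10.8 kHz, folds to fs − 18.2 kHz = 3.4 kHz.
84.4 kHz mod fs = 19.6 kHz.
19.6 kHz > fs/2 = 10.8 kHz, folds to fs − 19.6 kHz = 2 kHz.
0.8 kHz ≤ fs/2 = 10.8 kHz, passes unchanged.
10.4 kHz ≤ fs/2 = 10.8 kHz, passes unchanged.
Distinct values: {0.8 kHz, 2 kHz, 3.4 kHz, 7.4 kHz, 10.4 kHz} → 5.

5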